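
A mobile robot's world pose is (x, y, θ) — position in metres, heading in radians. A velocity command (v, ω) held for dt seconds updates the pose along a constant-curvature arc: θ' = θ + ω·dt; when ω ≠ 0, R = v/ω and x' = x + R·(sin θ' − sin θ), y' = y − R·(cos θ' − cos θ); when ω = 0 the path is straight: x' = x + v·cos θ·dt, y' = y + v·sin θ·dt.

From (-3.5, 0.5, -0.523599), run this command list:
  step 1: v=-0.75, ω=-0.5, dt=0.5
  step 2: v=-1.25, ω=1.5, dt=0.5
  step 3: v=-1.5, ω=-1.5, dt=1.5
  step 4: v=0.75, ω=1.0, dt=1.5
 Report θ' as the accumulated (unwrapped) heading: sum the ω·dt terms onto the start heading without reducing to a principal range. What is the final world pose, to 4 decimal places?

step 1: θ'=-0.7736 (R=1.5000) → pose (-3.7981, 0.7259, -0.7736)
step 2: θ'=-0.0236 (R=-0.8333) → pose (-4.3607, 0.9629, -0.0236)
step 3: θ'=-2.2736 (R=1.0000) → pose (-5.1001, 2.6090, -2.2736)
step 4: θ'=-0.7736 (R=0.7500) → pose (-5.0519, 1.5876, -0.7736)

(-5.0519, 1.5876, -0.7736)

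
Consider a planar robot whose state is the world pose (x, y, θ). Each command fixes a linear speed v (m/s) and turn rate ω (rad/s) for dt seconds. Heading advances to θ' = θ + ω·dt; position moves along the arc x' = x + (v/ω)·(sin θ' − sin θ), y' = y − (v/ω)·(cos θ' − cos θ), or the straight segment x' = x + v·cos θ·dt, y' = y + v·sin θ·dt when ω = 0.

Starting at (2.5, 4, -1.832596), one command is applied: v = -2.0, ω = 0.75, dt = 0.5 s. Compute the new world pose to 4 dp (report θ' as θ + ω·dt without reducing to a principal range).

(2.5738, 4.9914, -1.4576)

θ' = -1.8326 + 0.75·0.5 = -1.4576
R = v/ω = -2.0/0.75 = -2.6667
x' = 2.5 + -2.6667·(sin -1.4576 − sin -1.8326) = 2.5738
y' = 4 − -2.6667·(cos -1.4576 − cos -1.8326) = 4.9914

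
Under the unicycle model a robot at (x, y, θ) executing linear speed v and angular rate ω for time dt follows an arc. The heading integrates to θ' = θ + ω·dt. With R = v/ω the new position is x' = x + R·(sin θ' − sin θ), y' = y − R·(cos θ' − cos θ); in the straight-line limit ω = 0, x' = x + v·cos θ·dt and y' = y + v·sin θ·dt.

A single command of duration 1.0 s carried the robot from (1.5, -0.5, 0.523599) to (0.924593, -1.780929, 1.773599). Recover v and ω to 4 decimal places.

Δθ = 1.773599 − 0.523599 = 1.250000
ω = Δθ/dt = 1.250000/1.0 = 1.2500
R = −Δy/(cos θ' − cos θ) = -1.2000
v = R·ω = -1.2000·1.2500 = -1.5000

v = -1.5000, ω = 1.2500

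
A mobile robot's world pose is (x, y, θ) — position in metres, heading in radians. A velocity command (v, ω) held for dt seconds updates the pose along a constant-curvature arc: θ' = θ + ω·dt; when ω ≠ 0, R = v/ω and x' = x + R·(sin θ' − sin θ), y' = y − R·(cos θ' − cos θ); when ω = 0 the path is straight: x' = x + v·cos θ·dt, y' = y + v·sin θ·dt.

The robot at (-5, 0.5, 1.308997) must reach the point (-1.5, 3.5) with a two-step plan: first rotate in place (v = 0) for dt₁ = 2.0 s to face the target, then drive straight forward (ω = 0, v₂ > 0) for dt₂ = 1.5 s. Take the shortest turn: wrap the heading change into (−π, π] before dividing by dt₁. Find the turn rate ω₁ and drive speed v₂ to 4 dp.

ω₁ = -0.3002, v₂ = 3.0732

heading to target = atan2(3.5−0.5, -1.5−-5) = 0.7086
Δθ = wrap(0.7086 − 1.3090) = -0.6004; ω₁ = Δθ/dt₁ = -0.3002
distance = √((-1.5−-5)² + (3.5−0.5)²) = 4.6098; v₂ = distance/dt₂ = 3.0732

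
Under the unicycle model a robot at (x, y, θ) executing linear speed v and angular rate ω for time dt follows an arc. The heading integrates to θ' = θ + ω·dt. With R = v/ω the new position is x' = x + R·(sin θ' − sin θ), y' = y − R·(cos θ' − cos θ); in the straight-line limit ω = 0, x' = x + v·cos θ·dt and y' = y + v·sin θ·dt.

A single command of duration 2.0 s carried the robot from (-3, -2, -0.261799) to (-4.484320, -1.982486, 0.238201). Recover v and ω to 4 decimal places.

v = -0.7500, ω = 0.2500

Δθ = 0.238201 − -0.261799 = 0.500000
ω = Δθ/dt = 0.500000/2.0 = 0.2500
R = Δx/(sin θ' − sin θ) = -3.0000
v = R·ω = -3.0000·0.2500 = -0.7500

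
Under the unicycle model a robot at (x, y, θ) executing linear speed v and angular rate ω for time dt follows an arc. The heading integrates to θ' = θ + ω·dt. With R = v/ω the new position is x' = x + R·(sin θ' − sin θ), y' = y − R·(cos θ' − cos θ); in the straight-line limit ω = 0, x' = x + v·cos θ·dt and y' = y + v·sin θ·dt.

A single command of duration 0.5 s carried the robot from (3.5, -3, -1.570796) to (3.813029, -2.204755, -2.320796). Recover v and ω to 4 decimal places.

Δθ = -2.320796 − -1.570796 = -0.750000
ω = Δθ/dt = -0.750000/0.5 = -1.5000
R = −Δy/(cos θ' − cos θ) = 1.1667
v = R·ω = 1.1667·-1.5000 = -1.7500

v = -1.7500, ω = -1.5000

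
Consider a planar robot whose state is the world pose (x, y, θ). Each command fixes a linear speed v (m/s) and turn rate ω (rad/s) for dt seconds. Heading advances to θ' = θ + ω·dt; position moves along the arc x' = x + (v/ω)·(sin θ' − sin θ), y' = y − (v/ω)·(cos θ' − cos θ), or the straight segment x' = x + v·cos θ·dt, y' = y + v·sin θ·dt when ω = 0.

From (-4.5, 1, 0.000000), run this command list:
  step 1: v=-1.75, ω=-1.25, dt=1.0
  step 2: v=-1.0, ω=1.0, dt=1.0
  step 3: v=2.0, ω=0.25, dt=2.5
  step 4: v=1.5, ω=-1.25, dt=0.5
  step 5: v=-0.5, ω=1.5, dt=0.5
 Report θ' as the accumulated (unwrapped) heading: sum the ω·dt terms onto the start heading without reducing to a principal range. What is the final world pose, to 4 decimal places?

(-1.1266, 2.9350, 0.5000)

step 1: θ'=-1.2500 (R=1.4000) → pose (-5.8286, 1.9585, -1.2500)
step 2: θ'=-0.2500 (R=-1.0000) → pose (-6.5302, 2.6121, -0.2500)
step 3: θ'=0.3750 (R=8.0000) → pose (-1.6207, 2.9194, 0.3750)
step 4: θ'=-0.2500 (R=-1.2000) → pose (-0.8843, 2.9655, -0.2500)
step 5: θ'=0.5000 (R=-0.3333) → pose (-1.1266, 2.9350, 0.5000)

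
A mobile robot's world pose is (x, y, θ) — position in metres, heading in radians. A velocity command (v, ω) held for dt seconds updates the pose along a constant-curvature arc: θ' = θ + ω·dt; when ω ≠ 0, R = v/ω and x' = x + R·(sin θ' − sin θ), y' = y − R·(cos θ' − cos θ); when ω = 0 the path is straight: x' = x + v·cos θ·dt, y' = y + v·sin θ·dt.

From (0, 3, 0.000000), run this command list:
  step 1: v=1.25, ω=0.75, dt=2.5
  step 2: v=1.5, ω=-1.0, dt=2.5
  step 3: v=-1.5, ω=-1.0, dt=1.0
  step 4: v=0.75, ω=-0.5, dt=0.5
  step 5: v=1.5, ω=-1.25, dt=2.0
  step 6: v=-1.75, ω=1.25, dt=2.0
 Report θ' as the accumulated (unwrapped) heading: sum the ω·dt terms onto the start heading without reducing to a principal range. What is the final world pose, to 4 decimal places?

step 1: θ'=1.8750 (R=1.6667) → pose (1.5901, 5.1659, 1.8750)
step 2: θ'=-0.6250 (R=-1.5000) → pose (3.8989, 6.8316, -0.6250)
step 3: θ'=-1.6250 (R=1.5000) → pose (3.2788, 8.1293, -1.6250)
step 4: θ'=-1.8750 (R=-1.5000) → pose (3.2121, 7.7613, -1.8750)
step 5: θ'=-4.3750 (R=-1.2000) → pose (0.9348, 7.7235, -4.3750)
step 6: θ'=-1.8750 (R=-1.4000) → pose (3.5916, 7.7676, -1.8750)

(3.5916, 7.7676, -1.8750)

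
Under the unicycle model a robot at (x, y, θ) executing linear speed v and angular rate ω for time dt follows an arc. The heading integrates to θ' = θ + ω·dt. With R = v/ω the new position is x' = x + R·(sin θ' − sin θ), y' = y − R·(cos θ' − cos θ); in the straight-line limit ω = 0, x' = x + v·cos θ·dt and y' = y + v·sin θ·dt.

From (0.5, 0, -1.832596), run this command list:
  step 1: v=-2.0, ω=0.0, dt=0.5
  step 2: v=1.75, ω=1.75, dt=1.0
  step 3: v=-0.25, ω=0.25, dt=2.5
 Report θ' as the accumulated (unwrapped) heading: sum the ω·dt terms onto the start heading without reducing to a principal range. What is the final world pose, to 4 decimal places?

(1.0435, -0.4296, 0.5424)

step 1: θ'=-1.8326 (straight) → pose (0.7588, 0.9659, -1.8326)
step 2: θ'=-0.0826 (R=1.0000) → pose (1.6422, -0.2895, -0.0826)
step 3: θ'=0.5424 (R=-1.0000) → pose (1.0435, -0.4296, 0.5424)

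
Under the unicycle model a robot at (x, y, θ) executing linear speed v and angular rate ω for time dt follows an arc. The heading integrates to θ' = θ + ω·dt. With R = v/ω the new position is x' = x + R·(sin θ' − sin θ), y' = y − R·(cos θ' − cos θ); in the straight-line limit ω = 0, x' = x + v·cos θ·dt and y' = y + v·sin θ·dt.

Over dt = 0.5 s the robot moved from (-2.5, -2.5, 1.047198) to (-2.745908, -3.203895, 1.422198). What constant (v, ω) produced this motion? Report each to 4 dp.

v = -1.5000, ω = 0.7500

Δθ = 1.422198 − 1.047198 = 0.375000
ω = Δθ/dt = 0.375000/0.5 = 0.7500
R = −Δy/(cos θ' − cos θ) = -2.0000
v = R·ω = -2.0000·0.7500 = -1.5000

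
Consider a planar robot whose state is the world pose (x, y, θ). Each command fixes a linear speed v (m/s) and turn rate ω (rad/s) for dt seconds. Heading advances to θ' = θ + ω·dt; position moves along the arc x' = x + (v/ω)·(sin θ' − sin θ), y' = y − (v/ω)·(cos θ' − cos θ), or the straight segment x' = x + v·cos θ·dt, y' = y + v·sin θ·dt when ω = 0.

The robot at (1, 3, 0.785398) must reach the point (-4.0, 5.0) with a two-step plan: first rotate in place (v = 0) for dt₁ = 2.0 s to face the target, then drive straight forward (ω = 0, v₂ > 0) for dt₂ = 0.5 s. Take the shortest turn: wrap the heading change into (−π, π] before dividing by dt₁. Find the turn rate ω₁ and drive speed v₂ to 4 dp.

ω₁ = 0.9878, v₂ = 10.7703

heading to target = atan2(5−3, -4−1) = 2.7611
Δθ = wrap(2.7611 − 0.7854) = 1.9757; ω₁ = Δθ/dt₁ = 0.9878
distance = √((-4−1)² + (5−3)²) = 5.3852; v₂ = distance/dt₂ = 10.7703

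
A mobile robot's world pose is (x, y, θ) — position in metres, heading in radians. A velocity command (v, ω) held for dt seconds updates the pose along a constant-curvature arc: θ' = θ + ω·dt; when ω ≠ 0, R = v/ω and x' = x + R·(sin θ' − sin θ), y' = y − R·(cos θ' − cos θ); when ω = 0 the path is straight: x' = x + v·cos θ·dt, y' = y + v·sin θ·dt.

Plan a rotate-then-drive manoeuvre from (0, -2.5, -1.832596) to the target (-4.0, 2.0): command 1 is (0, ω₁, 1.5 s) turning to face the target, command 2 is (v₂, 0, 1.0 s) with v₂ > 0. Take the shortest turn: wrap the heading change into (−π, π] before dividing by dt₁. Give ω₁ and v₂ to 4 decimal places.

heading to target = atan2(2−-2.5, -4−0) = 2.2974
Δθ = wrap(2.2974 − -1.8326) = -2.1532; ω₁ = Δθ/dt₁ = -1.4354
distance = √((-4−0)² + (2−-2.5)²) = 6.0208; v₂ = distance/dt₂ = 6.0208

ω₁ = -1.4354, v₂ = 6.0208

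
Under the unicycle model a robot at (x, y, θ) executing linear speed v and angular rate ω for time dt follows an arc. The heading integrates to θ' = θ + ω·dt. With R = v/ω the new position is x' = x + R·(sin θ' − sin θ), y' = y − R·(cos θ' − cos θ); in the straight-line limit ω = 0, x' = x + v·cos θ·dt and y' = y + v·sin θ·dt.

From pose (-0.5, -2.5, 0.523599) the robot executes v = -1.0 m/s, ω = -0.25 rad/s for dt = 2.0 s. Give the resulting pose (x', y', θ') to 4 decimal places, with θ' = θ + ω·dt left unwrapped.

θ' = 0.5236 + -0.25·2.0 = 0.0236
R = v/ω = -1.0/-0.25 = 4.0000
x' = -0.5 + 4.0000·(sin 0.0236 − sin 0.5236) = -2.4056
y' = -2.5 − 4.0000·(cos 0.0236 − cos 0.5236) = -3.0348

(-2.4056, -3.0348, 0.0236)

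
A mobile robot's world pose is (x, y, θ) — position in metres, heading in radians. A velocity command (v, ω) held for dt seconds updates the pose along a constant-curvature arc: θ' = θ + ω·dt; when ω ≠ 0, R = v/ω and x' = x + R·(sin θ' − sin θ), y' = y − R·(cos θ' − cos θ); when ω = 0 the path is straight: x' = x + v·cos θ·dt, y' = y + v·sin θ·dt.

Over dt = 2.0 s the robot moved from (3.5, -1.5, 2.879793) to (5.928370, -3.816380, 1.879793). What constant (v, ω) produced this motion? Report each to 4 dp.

v = -1.7500, ω = -0.5000

Δθ = 1.879793 − 2.879793 = -1.000000
ω = Δθ/dt = -1.000000/2.0 = -0.5000
R = Δx/(sin θ' − sin θ) = 3.5000
v = R·ω = 3.5000·-0.5000 = -1.7500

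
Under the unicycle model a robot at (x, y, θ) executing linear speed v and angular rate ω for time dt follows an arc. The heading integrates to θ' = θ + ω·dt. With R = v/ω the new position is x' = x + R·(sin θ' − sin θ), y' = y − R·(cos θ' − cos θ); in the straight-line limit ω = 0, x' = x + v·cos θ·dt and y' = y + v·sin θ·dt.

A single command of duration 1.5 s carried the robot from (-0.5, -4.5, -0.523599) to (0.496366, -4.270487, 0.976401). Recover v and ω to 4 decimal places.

v = 0.7500, ω = 1.0000

Δθ = 0.976401 − -0.523599 = 1.500000
ω = Δθ/dt = 1.500000/1.5 = 1.0000
R = Δx/(sin θ' − sin θ) = 0.7500
v = R·ω = 0.7500·1.0000 = 0.7500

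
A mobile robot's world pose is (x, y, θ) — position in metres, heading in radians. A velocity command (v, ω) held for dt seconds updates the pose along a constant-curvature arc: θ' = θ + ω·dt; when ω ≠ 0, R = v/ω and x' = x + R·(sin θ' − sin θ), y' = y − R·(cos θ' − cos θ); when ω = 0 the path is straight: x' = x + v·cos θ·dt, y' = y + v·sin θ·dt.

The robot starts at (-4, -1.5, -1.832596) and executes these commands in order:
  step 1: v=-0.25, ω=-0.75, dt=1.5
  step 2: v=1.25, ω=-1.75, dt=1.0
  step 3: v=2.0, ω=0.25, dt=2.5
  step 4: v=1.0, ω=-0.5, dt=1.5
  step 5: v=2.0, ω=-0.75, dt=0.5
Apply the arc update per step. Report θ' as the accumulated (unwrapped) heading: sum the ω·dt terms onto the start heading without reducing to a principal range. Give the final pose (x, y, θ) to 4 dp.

(-6.1869, 6.4790, -5.2076)

step 1: θ'=-2.9576 (R=0.3333) → pose (-3.7390, -1.2586, -2.9576)
step 2: θ'=-4.7076 (R=-0.7143) → pose (-4.5840, -0.5598, -4.7076)
step 3: θ'=-4.0826 (R=8.0000) → pose (-6.1187, 4.1137, -4.0826)
step 4: θ'=-4.8326 (R=-2.0000) → pose (-6.4880, 5.5315, -4.8326)
step 5: θ'=-5.2076 (R=-2.6667) → pose (-6.1869, 6.4790, -5.2076)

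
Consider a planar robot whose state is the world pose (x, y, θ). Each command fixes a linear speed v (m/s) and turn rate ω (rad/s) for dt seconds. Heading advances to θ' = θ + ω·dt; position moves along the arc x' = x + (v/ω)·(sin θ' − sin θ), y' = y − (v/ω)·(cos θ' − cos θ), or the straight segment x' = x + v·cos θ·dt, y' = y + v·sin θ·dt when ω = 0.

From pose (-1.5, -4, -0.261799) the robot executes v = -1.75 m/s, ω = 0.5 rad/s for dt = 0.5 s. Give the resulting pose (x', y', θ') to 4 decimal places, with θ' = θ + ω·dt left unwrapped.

(-2.3646, -3.8810, -0.0118)

θ' = -0.2618 + 0.5·0.5 = -0.0118
R = v/ω = -1.75/0.5 = -3.5000
x' = -1.5 + -3.5000·(sin -0.0118 − sin -0.2618) = -2.3646
y' = -4 − -3.5000·(cos -0.0118 − cos -0.2618) = -3.8810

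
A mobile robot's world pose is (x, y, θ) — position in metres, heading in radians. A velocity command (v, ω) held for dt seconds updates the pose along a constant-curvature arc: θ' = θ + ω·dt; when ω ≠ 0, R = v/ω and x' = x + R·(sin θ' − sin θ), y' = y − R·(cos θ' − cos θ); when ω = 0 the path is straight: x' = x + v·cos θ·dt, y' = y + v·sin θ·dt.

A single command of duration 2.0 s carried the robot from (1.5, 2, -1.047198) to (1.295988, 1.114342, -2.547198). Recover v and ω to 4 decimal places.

v = 0.5000, ω = -0.7500

Δθ = -2.547198 − -1.047198 = -1.500000
ω = Δθ/dt = -1.500000/2.0 = -0.7500
R = −Δy/(cos θ' − cos θ) = -0.6667
v = R·ω = -0.6667·-0.7500 = 0.5000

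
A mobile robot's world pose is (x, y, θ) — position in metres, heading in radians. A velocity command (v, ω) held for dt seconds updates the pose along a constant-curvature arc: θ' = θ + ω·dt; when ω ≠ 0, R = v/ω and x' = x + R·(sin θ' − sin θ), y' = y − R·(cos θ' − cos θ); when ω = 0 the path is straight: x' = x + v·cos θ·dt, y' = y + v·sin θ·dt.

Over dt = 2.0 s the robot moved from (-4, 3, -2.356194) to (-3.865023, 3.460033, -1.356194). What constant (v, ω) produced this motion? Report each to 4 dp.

Δθ = -1.356194 − -2.356194 = 1.000000
ω = Δθ/dt = 1.000000/2.0 = 0.5000
R = −Δy/(cos θ' − cos θ) = -0.5000
v = R·ω = -0.5000·0.5000 = -0.2500

v = -0.2500, ω = 0.5000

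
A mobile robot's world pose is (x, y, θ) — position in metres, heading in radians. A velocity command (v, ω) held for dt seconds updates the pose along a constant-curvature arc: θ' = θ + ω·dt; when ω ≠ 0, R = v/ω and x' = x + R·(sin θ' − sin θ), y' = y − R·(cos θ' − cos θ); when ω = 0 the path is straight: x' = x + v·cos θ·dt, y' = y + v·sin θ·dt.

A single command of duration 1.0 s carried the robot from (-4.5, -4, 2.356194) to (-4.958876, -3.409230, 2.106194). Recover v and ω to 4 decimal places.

v = 0.7500, ω = -0.2500

Δθ = 2.106194 − 2.356194 = -0.250000
ω = Δθ/dt = -0.250000/1.0 = -0.2500
R = −Δy/(cos θ' − cos θ) = -3.0000
v = R·ω = -3.0000·-0.2500 = 0.7500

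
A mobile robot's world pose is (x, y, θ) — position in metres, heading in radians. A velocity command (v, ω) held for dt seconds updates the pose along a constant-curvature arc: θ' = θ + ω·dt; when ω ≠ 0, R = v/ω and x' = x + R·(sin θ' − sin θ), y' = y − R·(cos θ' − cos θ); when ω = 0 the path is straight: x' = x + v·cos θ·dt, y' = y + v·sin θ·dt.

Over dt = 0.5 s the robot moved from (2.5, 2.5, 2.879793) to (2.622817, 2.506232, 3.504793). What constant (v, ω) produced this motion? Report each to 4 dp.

v = -0.2500, ω = 1.2500

Δθ = 3.504793 − 2.879793 = 0.625000
ω = Δθ/dt = 0.625000/0.5 = 1.2500
R = Δx/(sin θ' − sin θ) = -0.2000
v = R·ω = -0.2000·1.2500 = -0.2500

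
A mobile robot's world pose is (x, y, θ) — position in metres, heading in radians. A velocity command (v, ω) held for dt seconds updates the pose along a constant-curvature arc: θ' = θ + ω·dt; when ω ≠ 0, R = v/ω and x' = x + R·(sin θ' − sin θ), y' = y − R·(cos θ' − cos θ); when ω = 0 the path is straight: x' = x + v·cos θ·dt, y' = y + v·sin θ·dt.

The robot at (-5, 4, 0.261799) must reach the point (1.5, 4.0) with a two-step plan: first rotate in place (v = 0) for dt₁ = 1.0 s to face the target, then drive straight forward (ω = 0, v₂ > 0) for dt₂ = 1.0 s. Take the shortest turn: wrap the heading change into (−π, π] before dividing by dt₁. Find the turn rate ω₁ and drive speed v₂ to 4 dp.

ω₁ = -0.2618, v₂ = 6.5000

heading to target = atan2(4−4, 1.5−-5) = 0.0000
Δθ = wrap(0.0000 − 0.2618) = -0.2618; ω₁ = Δθ/dt₁ = -0.2618
distance = √((1.5−-5)² + (4−4)²) = 6.5000; v₂ = distance/dt₂ = 6.5000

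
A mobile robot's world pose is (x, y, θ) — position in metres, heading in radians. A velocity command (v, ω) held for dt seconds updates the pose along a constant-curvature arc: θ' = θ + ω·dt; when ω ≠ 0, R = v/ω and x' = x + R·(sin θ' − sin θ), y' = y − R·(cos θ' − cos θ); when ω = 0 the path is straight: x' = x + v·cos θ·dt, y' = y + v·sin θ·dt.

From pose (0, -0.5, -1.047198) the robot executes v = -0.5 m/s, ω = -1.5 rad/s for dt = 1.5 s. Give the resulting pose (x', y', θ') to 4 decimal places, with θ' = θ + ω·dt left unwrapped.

θ' = -1.0472 + -1.5·1.5 = -3.2972
R = v/ω = -0.5/-1.5 = 0.3333
x' = 0 + 0.3333·(sin -3.2972 − sin -1.0472) = 0.3403
y' = -0.5 − 0.3333·(cos -3.2972 − cos -1.0472) = -0.0040

(0.3403, -0.0040, -3.2972)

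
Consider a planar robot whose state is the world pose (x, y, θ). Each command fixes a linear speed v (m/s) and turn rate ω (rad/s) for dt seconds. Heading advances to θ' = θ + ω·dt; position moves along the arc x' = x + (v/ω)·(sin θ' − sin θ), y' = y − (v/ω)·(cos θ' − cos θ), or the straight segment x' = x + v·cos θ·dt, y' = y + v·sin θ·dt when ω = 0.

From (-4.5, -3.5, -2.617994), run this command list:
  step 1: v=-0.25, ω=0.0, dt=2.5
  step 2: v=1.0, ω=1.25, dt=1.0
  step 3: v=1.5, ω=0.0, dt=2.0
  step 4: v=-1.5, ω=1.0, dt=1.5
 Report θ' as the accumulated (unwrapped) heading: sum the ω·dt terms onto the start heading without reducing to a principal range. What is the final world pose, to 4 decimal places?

step 1: θ'=-2.6180 (straight) → pose (-3.9587, -3.1875, -2.6180)
step 2: θ'=-1.3680 (R=0.8000) → pose (-4.3423, -4.0415, -1.3680)
step 3: θ'=-1.3680 (straight) → pose (-3.7381, -6.9800, -1.3680)
step 4: θ'=0.1320 (R=-1.5000) → pose (-5.4048, -5.7951, 0.1320)

(-5.4048, -5.7951, 0.1320)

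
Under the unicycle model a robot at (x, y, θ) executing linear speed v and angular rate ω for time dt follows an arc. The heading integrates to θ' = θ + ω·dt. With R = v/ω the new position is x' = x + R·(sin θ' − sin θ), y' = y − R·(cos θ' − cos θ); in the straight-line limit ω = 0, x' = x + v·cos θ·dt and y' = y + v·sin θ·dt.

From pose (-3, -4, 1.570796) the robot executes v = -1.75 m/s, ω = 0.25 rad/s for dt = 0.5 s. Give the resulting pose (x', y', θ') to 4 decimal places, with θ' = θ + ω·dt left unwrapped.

θ' = 1.5708 + 0.25·0.5 = 1.6958
R = v/ω = -1.75/0.25 = -7.0000
x' = -3 + -7.0000·(sin 1.6958 − sin 1.5708) = -2.9454
y' = -4 − -7.0000·(cos 1.6958 − cos 1.5708) = -4.8727

(-2.9454, -4.8727, 1.6958)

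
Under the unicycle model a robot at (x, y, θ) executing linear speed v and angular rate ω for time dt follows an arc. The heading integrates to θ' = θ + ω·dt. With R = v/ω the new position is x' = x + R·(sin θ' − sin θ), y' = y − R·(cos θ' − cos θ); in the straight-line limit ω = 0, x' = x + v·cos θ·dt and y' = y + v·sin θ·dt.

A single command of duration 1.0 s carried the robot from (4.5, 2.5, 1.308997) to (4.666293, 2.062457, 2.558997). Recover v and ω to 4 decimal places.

v = -0.5000, ω = 1.2500

Δθ = 2.558997 − 1.308997 = 1.250000
ω = Δθ/dt = 1.250000/1.0 = 1.2500
R = −Δy/(cos θ' − cos θ) = -0.4000
v = R·ω = -0.4000·1.2500 = -0.5000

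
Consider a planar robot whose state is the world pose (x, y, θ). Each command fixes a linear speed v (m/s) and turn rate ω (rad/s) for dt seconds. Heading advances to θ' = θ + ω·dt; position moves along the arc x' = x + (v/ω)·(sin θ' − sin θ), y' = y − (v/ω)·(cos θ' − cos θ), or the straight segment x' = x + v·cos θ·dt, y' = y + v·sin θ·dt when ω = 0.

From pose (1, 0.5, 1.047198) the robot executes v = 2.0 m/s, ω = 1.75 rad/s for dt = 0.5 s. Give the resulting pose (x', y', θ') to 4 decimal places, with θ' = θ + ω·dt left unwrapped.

θ' = 1.0472 + 1.75·0.5 = 1.9222
R = v/ω = 2.0/1.75 = 1.1429
x' = 1 + 1.1429·(sin 1.9222 − sin 1.0472) = 1.0833
y' = 0.5 − 1.1429·(cos 1.9222 − cos 1.0472) = 1.4648

(1.0833, 1.4648, 1.9222)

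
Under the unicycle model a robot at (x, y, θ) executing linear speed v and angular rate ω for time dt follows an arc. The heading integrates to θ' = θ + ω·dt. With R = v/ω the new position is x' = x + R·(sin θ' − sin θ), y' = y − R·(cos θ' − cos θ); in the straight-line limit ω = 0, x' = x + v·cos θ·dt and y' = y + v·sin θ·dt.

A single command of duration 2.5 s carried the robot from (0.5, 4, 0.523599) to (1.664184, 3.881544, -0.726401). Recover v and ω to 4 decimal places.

v = 0.5000, ω = -0.5000

Δθ = -0.726401 − 0.523599 = -1.250000
ω = Δθ/dt = -1.250000/2.5 = -0.5000
R = Δx/(sin θ' − sin θ) = -1.0000
v = R·ω = -1.0000·-0.5000 = 0.5000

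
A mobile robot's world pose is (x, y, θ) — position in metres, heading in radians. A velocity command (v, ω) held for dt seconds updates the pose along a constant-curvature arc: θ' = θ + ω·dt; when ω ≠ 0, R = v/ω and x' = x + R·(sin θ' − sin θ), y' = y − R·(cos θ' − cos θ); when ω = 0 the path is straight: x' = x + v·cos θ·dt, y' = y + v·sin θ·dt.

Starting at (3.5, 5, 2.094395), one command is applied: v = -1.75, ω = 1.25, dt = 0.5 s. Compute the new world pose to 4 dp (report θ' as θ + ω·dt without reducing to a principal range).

(4.1388, 4.4229, 2.7194)

θ' = 2.0944 + 1.25·0.5 = 2.7194
R = v/ω = -1.75/1.25 = -1.4000
x' = 3.5 + -1.4000·(sin 2.7194 − sin 2.0944) = 4.1388
y' = 5 − -1.4000·(cos 2.7194 − cos 2.0944) = 4.4229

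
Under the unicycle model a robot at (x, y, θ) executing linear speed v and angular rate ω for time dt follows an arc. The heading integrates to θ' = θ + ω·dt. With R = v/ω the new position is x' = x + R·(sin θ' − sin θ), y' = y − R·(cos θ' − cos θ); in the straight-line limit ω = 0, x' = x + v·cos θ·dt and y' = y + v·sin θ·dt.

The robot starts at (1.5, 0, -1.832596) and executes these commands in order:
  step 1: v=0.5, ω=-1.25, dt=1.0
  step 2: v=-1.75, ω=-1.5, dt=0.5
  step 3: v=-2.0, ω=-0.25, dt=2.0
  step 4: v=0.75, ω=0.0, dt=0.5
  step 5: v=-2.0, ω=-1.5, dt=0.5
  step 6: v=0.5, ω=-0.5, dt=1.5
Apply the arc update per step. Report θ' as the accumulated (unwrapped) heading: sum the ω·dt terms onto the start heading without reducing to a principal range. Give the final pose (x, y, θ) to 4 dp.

(4.6434, -3.8505, -5.8326)

step 1: θ'=-3.0826 (R=-0.4000) → pose (1.1372, -0.2958, -3.0826)
step 2: θ'=-3.8326 (R=1.1667) → pose (1.9495, -0.5614, -3.8326)
step 3: θ'=-4.3326 (R=8.0000) → pose (4.2810, -3.7604, -4.3326)
step 4: θ'=-4.3326 (straight) → pose (4.1420, -3.4121, -4.3326)
step 5: θ'=-5.0826 (R=1.3333) → pose (4.1466, -4.3888, -5.0826)
step 6: θ'=-5.8326 (R=-1.0000) → pose (4.6434, -3.8505, -5.8326)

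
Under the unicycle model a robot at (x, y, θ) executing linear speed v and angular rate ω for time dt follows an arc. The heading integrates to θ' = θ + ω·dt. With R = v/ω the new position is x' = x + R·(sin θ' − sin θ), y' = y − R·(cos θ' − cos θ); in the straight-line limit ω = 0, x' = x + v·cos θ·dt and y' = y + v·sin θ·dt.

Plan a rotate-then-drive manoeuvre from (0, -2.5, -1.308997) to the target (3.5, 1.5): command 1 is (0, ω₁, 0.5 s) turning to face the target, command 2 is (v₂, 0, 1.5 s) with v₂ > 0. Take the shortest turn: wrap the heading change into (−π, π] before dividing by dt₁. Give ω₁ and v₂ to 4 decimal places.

ω₁ = 4.3219, v₂ = 3.5434

heading to target = atan2(1.5−-2.5, 3.5−0) = 0.8520
Δθ = wrap(0.8520 − -1.3090) = 2.1610; ω₁ = Δθ/dt₁ = 4.3219
distance = √((3.5−0)² + (1.5−-2.5)²) = 5.3151; v₂ = distance/dt₂ = 3.5434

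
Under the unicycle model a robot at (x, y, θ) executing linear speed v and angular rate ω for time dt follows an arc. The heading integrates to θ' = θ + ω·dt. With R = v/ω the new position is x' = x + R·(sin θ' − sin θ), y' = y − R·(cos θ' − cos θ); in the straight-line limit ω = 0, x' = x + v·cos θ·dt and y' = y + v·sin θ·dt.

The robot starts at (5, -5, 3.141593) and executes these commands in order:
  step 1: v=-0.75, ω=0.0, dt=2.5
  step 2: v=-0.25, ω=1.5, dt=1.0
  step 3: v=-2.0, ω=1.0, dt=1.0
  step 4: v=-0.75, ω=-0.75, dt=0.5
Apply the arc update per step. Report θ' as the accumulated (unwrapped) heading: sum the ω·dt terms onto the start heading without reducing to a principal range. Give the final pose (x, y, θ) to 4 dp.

(5.9914, -2.8265, 5.2666)

step 1: θ'=3.1416 (straight) → pose (6.8750, -5.0000, 3.1416)
step 2: θ'=4.6416 (R=-0.1667) → pose (7.0412, -4.8451, 4.6416)
step 3: θ'=5.6416 (R=-2.0000) → pose (6.2432, -3.1014, 5.6416)
step 4: θ'=5.2666 (R=1.0000) → pose (5.9914, -2.8265, 5.2666)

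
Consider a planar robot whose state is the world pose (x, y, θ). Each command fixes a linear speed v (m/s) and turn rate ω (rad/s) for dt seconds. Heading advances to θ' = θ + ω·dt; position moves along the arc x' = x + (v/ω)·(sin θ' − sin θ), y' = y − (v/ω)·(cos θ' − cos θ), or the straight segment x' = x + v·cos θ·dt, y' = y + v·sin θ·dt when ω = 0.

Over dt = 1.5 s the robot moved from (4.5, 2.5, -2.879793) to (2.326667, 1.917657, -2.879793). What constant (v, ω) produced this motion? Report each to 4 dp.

Δθ = -2.879793 − -2.879793 = 0.000000
ω = Δθ/dt = 0.000000/1.5 = 0.0000
ω = 0 → v = (Δx·cos θ + Δy·sin θ)/dt = 1.5000

v = 1.5000, ω = 0.0000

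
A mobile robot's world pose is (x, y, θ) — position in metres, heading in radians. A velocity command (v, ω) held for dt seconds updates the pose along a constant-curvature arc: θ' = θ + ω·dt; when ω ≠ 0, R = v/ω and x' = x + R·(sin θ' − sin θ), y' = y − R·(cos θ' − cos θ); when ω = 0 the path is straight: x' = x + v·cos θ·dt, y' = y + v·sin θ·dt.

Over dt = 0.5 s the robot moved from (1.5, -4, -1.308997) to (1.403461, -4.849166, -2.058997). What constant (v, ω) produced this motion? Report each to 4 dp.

v = 1.7500, ω = -1.5000

Δθ = -2.058997 − -1.308997 = -0.750000
ω = Δθ/dt = -0.750000/0.5 = -1.5000
R = −Δy/(cos θ' − cos θ) = -1.1667
v = R·ω = -1.1667·-1.5000 = 1.7500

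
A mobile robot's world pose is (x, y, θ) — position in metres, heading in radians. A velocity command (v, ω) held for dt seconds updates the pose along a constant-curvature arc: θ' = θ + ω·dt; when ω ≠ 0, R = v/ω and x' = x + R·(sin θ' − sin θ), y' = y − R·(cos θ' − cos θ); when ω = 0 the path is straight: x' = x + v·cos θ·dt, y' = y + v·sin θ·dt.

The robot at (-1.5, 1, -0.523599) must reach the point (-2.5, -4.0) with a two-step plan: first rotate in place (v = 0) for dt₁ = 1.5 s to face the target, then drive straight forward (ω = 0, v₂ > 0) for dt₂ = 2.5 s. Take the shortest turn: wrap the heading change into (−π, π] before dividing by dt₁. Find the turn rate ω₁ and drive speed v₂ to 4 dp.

ω₁ = -0.8297, v₂ = 2.0396

heading to target = atan2(-4−1, -2.5−-1.5) = -1.7682
Δθ = wrap(-1.7682 − -0.5236) = -1.2446; ω₁ = Δθ/dt₁ = -0.8297
distance = √((-2.5−-1.5)² + (-4−1)²) = 5.0990; v₂ = distance/dt₂ = 2.0396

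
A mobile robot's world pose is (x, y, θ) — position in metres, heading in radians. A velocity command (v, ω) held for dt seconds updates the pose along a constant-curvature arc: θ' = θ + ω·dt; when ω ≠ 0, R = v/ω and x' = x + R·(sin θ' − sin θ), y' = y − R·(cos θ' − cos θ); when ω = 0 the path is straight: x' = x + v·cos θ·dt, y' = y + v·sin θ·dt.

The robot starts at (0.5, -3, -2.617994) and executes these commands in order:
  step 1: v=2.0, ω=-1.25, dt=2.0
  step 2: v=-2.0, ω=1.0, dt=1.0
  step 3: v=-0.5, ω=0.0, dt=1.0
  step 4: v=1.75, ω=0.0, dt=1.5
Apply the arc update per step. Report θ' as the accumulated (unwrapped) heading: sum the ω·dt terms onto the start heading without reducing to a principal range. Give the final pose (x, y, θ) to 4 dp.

(-2.7794, -1.1317, -4.1180)

step 1: θ'=-5.1180 (R=-1.6000) → pose (-1.7702, -0.9830, -5.1180)
step 2: θ'=-4.1180 (R=-2.0000) → pose (-1.5894, -2.8922, -4.1180)
step 3: θ'=-4.1180 (straight) → pose (-1.3094, -3.3064, -4.1180)
step 4: θ'=-4.1180 (straight) → pose (-2.7794, -1.1317, -4.1180)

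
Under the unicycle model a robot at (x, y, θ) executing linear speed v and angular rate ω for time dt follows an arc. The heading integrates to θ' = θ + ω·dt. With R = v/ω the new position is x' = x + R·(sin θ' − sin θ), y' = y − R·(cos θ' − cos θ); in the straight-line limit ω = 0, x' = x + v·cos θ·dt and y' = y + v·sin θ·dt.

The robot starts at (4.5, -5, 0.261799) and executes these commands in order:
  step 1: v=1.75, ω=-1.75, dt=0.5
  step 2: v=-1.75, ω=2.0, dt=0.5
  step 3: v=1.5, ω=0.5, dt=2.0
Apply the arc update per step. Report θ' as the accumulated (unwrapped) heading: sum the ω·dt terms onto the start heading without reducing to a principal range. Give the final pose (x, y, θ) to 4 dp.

(6.3184, -2.8239, 1.3868)

step 1: θ'=-0.6132 (R=-1.0000) → pose (5.3343, -5.1481, -0.6132)
step 2: θ'=0.3868 (R=-0.8750) → pose (4.5007, -5.0533, 0.3868)
step 3: θ'=1.3868 (R=3.0000) → pose (6.3184, -2.8239, 1.3868)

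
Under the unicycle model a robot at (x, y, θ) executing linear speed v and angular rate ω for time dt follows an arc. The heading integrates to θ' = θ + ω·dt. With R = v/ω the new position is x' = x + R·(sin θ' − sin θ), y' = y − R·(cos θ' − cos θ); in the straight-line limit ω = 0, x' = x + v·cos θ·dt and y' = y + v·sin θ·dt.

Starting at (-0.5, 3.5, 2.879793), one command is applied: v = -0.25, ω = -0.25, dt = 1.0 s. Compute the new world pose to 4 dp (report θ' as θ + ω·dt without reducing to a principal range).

θ' = 2.8798 + -0.25·1.0 = 2.6298
R = v/ω = -0.25/-0.25 = 1.0000
x' = -0.5 + 1.0000·(sin 2.6298 − sin 2.8798) = -0.2691
y' = 3.5 − 1.0000·(cos 2.6298 − cos 2.8798) = 3.4059

(-0.2691, 3.4059, 2.6298)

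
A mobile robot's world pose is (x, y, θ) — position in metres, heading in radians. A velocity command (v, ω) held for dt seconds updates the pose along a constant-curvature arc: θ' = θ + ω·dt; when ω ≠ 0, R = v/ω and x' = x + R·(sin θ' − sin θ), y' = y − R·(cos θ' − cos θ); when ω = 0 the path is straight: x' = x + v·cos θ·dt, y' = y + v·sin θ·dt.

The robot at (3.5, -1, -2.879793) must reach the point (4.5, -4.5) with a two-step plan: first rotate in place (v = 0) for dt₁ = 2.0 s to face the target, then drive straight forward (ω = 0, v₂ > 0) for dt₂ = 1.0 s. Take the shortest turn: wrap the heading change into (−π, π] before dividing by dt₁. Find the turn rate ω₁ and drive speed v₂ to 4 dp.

ω₁ = 0.7936, v₂ = 3.6401

heading to target = atan2(-4.5−-1, 4.5−3.5) = -1.2925
Δθ = wrap(-1.2925 − -2.8798) = 1.5873; ω₁ = Δθ/dt₁ = 0.7936
distance = √((4.5−3.5)² + (-4.5−-1)²) = 3.6401; v₂ = distance/dt₂ = 3.6401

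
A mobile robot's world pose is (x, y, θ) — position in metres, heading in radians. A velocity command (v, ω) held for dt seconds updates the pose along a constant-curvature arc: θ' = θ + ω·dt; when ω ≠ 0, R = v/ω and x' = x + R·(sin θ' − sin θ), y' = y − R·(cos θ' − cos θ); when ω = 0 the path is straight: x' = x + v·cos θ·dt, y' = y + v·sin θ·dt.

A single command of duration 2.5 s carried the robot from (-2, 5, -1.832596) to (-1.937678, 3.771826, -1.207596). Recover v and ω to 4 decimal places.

Δθ = -1.207596 − -1.832596 = 0.625000
ω = Δθ/dt = 0.625000/2.5 = 0.2500
R = −Δy/(cos θ' − cos θ) = 2.0000
v = R·ω = 2.0000·0.2500 = 0.5000

v = 0.5000, ω = 0.2500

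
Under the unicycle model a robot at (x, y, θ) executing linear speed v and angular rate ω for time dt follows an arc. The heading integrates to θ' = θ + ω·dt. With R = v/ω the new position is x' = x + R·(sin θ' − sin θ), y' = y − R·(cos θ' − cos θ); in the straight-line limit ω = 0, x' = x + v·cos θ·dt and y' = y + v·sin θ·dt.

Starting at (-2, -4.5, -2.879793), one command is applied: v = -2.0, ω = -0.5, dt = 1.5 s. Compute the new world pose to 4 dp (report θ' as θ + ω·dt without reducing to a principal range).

θ' = -2.8798 + -0.5·1.5 = -3.6298
R = v/ω = -2.0/-0.5 = 4.0000
x' = -2 + 4.0000·(sin -3.6298 − sin -2.8798) = 0.9114
y' = -4.5 − 4.0000·(cos -3.6298 − cos -2.8798) = -4.8310

(0.9114, -4.8310, -3.6298)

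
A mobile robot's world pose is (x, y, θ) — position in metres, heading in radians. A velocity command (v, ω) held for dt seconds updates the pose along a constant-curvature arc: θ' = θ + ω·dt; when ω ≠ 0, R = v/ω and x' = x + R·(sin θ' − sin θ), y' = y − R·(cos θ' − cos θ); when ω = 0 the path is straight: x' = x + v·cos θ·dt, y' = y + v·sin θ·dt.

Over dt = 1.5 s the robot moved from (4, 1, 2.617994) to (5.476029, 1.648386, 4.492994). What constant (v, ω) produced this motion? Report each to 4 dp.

v = -1.2500, ω = 1.2500

Δθ = 4.492994 − 2.617994 = 1.875000
ω = Δθ/dt = 1.875000/1.5 = 1.2500
R = Δx/(sin θ' − sin θ) = -1.0000
v = R·ω = -1.0000·1.2500 = -1.2500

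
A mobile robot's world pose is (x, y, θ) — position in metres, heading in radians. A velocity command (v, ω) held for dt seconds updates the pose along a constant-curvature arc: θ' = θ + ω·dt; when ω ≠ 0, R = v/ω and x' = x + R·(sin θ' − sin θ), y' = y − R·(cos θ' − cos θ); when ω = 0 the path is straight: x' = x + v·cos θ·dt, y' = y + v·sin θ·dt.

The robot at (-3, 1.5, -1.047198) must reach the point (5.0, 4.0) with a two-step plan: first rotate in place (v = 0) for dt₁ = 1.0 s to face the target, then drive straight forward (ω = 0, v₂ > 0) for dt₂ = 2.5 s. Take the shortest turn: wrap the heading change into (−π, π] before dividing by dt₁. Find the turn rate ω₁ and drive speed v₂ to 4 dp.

ω₁ = 1.3501, v₂ = 3.3526

heading to target = atan2(4−1.5, 5−-3) = 0.3029
Δθ = wrap(0.3029 − -1.0472) = 1.3501; ω₁ = Δθ/dt₁ = 1.3501
distance = √((5−-3)² + (4−1.5)²) = 8.3815; v₂ = distance/dt₂ = 3.3526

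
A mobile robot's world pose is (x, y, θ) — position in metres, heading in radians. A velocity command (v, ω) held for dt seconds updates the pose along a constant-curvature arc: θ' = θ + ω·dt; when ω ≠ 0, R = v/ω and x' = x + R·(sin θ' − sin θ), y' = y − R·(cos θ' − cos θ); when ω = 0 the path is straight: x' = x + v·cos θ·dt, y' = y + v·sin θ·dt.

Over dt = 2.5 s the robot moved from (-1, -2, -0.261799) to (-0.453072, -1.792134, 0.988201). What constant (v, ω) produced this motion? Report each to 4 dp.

Δθ = 0.988201 − -0.261799 = 1.250000
ω = Δθ/dt = 1.250000/2.5 = 0.5000
R = Δx/(sin θ' − sin θ) = 0.5000
v = R·ω = 0.5000·0.5000 = 0.2500

v = 0.2500, ω = 0.5000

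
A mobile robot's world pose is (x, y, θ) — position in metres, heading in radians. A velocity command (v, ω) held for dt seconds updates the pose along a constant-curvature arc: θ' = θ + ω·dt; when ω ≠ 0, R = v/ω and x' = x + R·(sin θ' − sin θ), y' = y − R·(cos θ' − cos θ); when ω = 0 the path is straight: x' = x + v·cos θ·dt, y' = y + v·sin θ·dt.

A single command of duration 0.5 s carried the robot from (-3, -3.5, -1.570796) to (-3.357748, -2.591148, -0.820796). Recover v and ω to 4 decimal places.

Δθ = -0.820796 − -1.570796 = 0.750000
ω = Δθ/dt = 0.750000/0.5 = 1.5000
R = −Δy/(cos θ' − cos θ) = -1.3333
v = R·ω = -1.3333·1.5000 = -2.0000

v = -2.0000, ω = 1.5000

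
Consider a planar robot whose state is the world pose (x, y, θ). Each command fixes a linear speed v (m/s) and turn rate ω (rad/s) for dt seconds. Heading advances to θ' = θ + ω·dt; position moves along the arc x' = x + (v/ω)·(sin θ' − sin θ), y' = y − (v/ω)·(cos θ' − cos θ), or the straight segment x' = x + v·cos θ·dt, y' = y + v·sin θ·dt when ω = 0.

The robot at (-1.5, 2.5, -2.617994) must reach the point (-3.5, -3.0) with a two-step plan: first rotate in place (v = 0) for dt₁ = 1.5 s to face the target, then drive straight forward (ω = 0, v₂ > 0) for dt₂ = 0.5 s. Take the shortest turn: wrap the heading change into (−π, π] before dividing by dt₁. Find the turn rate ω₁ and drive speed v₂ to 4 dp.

ω₁ = 0.4656, v₂ = 11.7047

heading to target = atan2(-3−2.5, -3.5−-1.5) = -1.9196
Δθ = wrap(-1.9196 − -2.6180) = 0.6984; ω₁ = Δθ/dt₁ = 0.4656
distance = √((-3.5−-1.5)² + (-3−2.5)²) = 5.8523; v₂ = distance/dt₂ = 11.7047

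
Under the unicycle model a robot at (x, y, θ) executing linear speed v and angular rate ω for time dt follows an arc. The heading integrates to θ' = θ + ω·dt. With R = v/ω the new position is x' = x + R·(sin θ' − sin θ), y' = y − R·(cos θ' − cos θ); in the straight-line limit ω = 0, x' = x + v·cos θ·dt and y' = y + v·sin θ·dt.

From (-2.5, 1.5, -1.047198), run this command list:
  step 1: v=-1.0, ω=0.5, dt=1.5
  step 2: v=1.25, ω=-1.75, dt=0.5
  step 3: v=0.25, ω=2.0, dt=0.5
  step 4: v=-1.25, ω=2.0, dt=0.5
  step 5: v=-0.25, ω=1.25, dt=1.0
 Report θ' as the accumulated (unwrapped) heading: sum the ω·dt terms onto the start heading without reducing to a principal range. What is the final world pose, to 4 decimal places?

(-3.6984, 1.5066, 2.0778)

step 1: θ'=-0.2972 (R=-2.0000) → pose (-3.6464, 2.4123, -0.2972)
step 2: θ'=-1.1722 (R=-0.7143) → pose (-3.1972, 2.0066, -1.1722)
step 3: θ'=-0.1722 (R=0.1250) → pose (-3.1035, 1.9319, -0.1722)
step 4: θ'=0.8278 (R=-0.6250) → pose (-3.6708, 1.7390, 0.8278)
step 5: θ'=2.0778 (R=-0.2000) → pose (-3.6984, 1.5066, 2.0778)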